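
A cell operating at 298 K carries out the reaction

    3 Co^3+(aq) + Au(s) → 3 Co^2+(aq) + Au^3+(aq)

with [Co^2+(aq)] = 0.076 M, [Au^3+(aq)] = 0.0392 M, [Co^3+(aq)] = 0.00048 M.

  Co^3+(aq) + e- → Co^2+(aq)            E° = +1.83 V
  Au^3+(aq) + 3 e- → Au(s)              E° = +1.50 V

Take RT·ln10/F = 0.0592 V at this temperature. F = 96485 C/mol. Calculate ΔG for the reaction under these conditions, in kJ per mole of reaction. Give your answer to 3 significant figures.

−65.9 kJ/mol

With Co³⁺/Co²⁺ reduced at the cathode, E°cell = +1.83 − (+1.50) = +0.33 V and n = 3.
Here Q = ([Co^2+(aq)]^3·[Au^3+(aq)]) / [Co^3+(aq)]^3 = 1.56×10^5 (log Q = 5.192), giving E = +0.33 − (0.0592/3)·(5.192) = +0.2275 V.
Then ΔG = −nFE = −3 × 96485 × +0.2275 J/mol = −65.9 kJ/mol.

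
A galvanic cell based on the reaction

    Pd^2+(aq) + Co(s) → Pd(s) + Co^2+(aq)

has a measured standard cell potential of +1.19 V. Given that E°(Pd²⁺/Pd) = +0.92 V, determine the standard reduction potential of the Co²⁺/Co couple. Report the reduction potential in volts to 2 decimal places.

In the reaction as written the Pd²⁺/Pd couple is reduced (cathode) and Co²⁺/Co is oxidized (anode), so E°cell = E°(Pd²⁺/Pd) − E°(Co²⁺/Co).
E°(Co²⁺/Co) = E°(cathode) − E°cell = +0.92 − (+1.19) = −0.27 V.

−0.27 V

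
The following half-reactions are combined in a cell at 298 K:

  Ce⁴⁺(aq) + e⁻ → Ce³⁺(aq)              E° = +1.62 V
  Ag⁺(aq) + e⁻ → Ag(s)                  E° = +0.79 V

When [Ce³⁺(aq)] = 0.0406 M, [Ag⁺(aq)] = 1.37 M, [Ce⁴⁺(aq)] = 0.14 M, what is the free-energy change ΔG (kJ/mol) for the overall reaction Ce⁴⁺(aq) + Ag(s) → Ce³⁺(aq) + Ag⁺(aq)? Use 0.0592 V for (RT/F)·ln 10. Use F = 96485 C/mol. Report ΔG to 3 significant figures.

E°cell = +1.62 − (+0.79) = +0.83 V; the balanced reaction transfers n = 1 electron.
Q = ([Ce³⁺(aq)]·[Ag⁺(aq)]) / [Ce⁴⁺(aq)] = 0.397, so log Q = −0.401 and E = +0.83 − (0.0592/1)(−0.401) = +0.8537 V.
Finally ΔG = −nFE = −(1)(96485 C/mol)(+0.8537 V) = −82.4 kJ/mol.

−82.4 kJ/mol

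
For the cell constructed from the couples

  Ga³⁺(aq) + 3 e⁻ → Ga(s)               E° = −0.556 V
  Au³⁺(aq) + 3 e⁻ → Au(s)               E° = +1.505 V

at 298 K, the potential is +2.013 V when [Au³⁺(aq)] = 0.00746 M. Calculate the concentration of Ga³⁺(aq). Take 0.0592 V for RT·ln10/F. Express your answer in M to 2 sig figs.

The Au³⁺/Au couple has the larger reduction potential, so it is the cathode: E°cell = +1.505 − (−0.556) = +2.061 V and n = 3.
From the Nernst equation, log Q = n(E° − E)/0.0592 = 3·(+2.061 − (+2.013))/0.0592 = 2.432.
The balanced reaction is Au³⁺(aq) + Ga(s) → Au(s) + Ga³⁺(aq), so Q = [Ga³⁺(aq)] / [Au³⁺(aq)].
Solving for the unknown gives log [Ga³⁺(aq)] = 0.305, so [Ga³⁺(aq)] ≈ 2.0 M.

2.0 M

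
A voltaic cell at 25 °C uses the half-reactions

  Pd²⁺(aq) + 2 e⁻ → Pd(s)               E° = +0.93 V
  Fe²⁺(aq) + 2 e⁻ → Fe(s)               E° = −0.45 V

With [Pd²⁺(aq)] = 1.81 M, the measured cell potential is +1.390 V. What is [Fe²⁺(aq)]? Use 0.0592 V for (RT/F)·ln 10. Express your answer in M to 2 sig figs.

Pd²⁺/Pd is the cathode (higher E°); E°cell = +0.93 − (−0.45) = +1.38 V with n = 2.
From the Nernst equation, log Q = n(E° − E)/0.0592 = 2·(+1.38 − (+1.390))/0.0592 = −0.338.
The balanced reaction is Pd²⁺(aq) + Fe(s) → Pd(s) + Fe²⁺(aq), so Q = [Fe²⁺(aq)] / [Pd²⁺(aq)].
Substituting the known concentrations and solving, log [Fe²⁺(aq)] = −0.080 and [Fe²⁺(aq)] = 0.83 M.

0.83 M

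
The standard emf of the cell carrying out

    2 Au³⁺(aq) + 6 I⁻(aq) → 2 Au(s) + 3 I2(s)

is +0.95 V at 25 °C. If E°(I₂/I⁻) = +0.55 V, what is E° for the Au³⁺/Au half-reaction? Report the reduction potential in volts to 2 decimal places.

+1.50 V

In the reaction as written the Au³⁺/Au couple is reduced (cathode) and I₂/I⁻ is oxidized (anode), so E°cell = E°(Au³⁺/Au) − E°(I₂/I⁻).
E°(Au³⁺/Au) = E°cell + E°(anode) = +0.95 + (+0.55) = +1.50 V.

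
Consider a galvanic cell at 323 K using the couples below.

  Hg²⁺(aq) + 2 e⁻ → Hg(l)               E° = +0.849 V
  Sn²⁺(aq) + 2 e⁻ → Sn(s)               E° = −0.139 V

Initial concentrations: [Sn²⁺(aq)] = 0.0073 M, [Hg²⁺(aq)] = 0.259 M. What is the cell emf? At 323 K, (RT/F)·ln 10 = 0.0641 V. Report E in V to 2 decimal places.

+1.04 V

Since E°(Hg²⁺/Hg) > E°(Sn²⁺/Sn), Hg²⁺/Hg serves as the cathode.
The standard potential is +0.849 − (−0.139) = +0.988 V and the balanced reaction transfers n = 2 electrons.
The balanced reaction is Hg²⁺(aq) + Sn(s) → Hg(l) + Sn²⁺(aq), so Q = [Sn²⁺(aq)] / [Hg²⁺(aq)] = 0.0282 and log Q = −1.550.
E = E° − (0.0641/n)·log Q = +0.988 − (0.0641/2)(−1.550) = +1.04 V.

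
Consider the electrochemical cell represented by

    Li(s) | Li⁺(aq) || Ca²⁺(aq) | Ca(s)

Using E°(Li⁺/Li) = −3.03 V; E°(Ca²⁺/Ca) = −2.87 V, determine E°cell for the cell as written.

+0.16 V

By convention the left-hand electrode in cell notation is the anode (oxidation) and the right-hand electrode is the cathode (reduction).
E°cell = E°(right) − E°(left) = −2.87 − (−3.03) = +0.16 V.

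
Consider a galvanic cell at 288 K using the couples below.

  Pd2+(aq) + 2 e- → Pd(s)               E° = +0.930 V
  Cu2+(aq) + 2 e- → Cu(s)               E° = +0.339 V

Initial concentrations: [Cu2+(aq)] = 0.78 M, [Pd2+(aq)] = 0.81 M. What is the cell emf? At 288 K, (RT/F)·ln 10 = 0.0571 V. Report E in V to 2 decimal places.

+0.59 V

Since E°(Pd²⁺/Pd) > E°(Cu²⁺/Cu), Pd²⁺/Pd serves as the cathode.
E°cell = +0.930 − (+0.339) = +0.591 V, with n = 2 electrons transferred.
Balancing gives Pd2+(aq) + Cu(s) → Pd(s) + Cu2+(aq); hence Q = [Cu2+(aq)] / [Pd2+(aq)] = 0.963 (log Q = −0.016).
Applying E = E° − (RT ln10/nF)·log Q gives +0.591 − (0.0571/2)(−0.016) = +0.59 V.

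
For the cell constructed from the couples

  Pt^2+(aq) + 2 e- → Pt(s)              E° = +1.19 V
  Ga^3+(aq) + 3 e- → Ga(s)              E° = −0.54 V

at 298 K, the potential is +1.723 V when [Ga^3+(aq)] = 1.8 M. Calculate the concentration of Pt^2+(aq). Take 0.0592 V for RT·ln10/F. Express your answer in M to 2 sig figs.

0.86 M

With Pt²⁺/Pt at the cathode and Ga³⁺/Ga at the anode, E°cell = +1.19 − (−0.54) = +1.73 V (n = 6).
Rearranging E = E° − (0.0592/n)·log Q gives log Q = 6(+1.73 − (+1.723))/0.0592 = 0.709.
Balancing electrons gives 3 Pt^2+(aq) + 2 Ga(s) → 3 Pt(s) + 2 Ga^3+(aq); thus Q = [Ga^3+(aq)]^2 / [Pt^2+(aq)]^3.
Isolating [Pt^2+(aq)] in Q = 10^{0.709} yields log [Pt^2+(aq)] = −0.066, i.e. 0.86 M.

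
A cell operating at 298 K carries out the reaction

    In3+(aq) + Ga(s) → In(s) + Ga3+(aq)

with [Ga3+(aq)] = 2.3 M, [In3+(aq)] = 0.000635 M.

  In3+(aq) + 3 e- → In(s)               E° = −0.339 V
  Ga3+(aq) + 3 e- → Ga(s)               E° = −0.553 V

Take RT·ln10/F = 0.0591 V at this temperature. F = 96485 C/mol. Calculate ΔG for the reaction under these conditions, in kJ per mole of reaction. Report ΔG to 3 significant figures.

E°cell = −0.339 − (−0.553) = +0.214 V; the balanced reaction transfers n = 3 electrons.
Here Q = [Ga3+(aq)] / [In3+(aq)] = 3.62×10^3 (log Q = 3.559), giving E = +0.214 − (0.0591/3)·(3.559) = +0.1439 V.
Finally ΔG = −nFE = −(3)(96485 C/mol)(+0.1439 V) = −41.7 kJ/mol.

−41.7 kJ/mol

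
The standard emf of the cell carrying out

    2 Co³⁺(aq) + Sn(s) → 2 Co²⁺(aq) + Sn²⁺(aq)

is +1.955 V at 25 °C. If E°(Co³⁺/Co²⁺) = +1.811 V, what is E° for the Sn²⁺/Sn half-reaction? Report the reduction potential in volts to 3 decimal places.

−0.144 V

In the reaction as written the Co³⁺/Co²⁺ couple is reduced (cathode) and Sn²⁺/Sn is oxidized (anode), so E°cell = E°(Co³⁺/Co²⁺) − E°(Sn²⁺/Sn).
E°(Sn²⁺/Sn) = E°(cathode) − E°cell = +1.811 − (+1.955) = −0.144 V.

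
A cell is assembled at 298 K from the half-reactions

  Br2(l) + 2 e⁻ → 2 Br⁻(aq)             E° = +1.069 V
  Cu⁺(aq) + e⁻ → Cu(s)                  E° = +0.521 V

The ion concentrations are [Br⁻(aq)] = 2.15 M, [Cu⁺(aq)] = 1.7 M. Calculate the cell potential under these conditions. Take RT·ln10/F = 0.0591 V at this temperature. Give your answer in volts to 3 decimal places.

The Br₂/Br⁻ couple has the more positive E°, so it is the cathode; Cu⁺/Cu is the anode.
E°cell = +1.069 − (+0.521) = +0.548 V, with n = 2 electrons transferred.
For the overall reaction Br2(l) + 2 Cu(s) → 2 Br⁻(aq) + 2 Cu⁺(aq), Q = [Br⁻(aq)]^2·[Cu⁺(aq)]^2 = 13.4, giving log Q = 1.126.
Applying E = E° − (RT ln10/nF)·log Q gives +0.548 − (0.0591/2)(1.126) = +0.515 V.

+0.515 V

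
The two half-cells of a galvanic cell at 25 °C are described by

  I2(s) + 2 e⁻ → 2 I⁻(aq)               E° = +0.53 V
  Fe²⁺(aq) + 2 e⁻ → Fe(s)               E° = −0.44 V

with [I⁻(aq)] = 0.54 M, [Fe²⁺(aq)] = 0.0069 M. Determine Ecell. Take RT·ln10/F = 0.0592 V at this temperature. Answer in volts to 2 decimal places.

The I₂/I⁻ couple has the more positive E°, so it is the cathode; Fe²⁺/Fe is the anode.
E°cell = +0.53 − (−0.44) = +0.97 V, with n = 2 electrons transferred.
The balanced reaction is I2(s) + Fe(s) → 2 I⁻(aq) + Fe²⁺(aq), so Q = [I⁻(aq)]^2·[Fe²⁺(aq)] = 0.00201 and log Q = −2.696.
E = E° − (0.0592/n)·log Q = +0.97 − (0.0592/2)(−2.696) = +1.05 V.

+1.05 V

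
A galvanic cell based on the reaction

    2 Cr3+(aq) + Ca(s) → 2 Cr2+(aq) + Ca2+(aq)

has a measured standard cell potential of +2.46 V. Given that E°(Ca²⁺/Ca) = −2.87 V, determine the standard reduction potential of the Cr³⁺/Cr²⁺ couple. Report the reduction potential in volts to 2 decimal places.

In the reaction as written the Cr³⁺/Cr²⁺ couple is reduced (cathode) and Ca²⁺/Ca is oxidized (anode), so E°cell = E°(Cr³⁺/Cr²⁺) − E°(Ca²⁺/Ca).
E°(Cr³⁺/Cr²⁺) = E°cell + E°(anode) = +2.46 + (−2.87) = −0.41 V.

−0.41 V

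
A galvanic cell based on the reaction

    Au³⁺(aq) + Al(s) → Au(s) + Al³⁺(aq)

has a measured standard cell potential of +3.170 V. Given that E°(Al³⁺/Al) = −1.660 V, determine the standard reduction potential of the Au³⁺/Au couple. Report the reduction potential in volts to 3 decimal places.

In the reaction as written the Au³⁺/Au couple is reduced (cathode) and Al³⁺/Al is oxidized (anode), so E°cell = E°(Au³⁺/Au) − E°(Al³⁺/Al).
E°(Au³⁺/Au) = E°cell + E°(anode) = +3.170 + (−1.660) = +1.510 V.

+1.510 V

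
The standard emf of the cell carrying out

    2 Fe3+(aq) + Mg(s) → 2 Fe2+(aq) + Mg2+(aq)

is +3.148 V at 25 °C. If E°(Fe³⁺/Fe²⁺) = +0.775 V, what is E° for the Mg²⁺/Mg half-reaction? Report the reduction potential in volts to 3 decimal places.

−2.373 V

In the reaction as written the Fe³⁺/Fe²⁺ couple is reduced (cathode) and Mg²⁺/Mg is oxidized (anode), so E°cell = E°(Fe³⁺/Fe²⁺) − E°(Mg²⁺/Mg).
E°(Mg²⁺/Mg) = E°(cathode) − E°cell = +0.775 − (+3.148) = −2.373 V.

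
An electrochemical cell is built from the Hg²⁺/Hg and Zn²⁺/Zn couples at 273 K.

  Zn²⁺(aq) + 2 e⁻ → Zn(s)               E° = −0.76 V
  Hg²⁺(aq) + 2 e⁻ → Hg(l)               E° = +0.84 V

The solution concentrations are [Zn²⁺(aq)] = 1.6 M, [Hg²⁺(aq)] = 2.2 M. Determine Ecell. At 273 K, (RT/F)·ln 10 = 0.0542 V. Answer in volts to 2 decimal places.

+1.60 V

Since E°(Hg²⁺/Hg) > E°(Zn²⁺/Zn), Hg²⁺/Hg serves as the cathode.
E°cell = E°cat − E°an = +0.84 − (−0.76) = +1.60 V; n = 2.
For the overall reaction Hg²⁺(aq) + Zn(s) → Hg(l) + Zn²⁺(aq), Q = [Zn²⁺(aq)] / [Hg²⁺(aq)] = 0.727, giving log Q = −0.138.
By the Nernst equation, E = +1.60 − (0.0542/2)·(−0.138) = +1.60 V.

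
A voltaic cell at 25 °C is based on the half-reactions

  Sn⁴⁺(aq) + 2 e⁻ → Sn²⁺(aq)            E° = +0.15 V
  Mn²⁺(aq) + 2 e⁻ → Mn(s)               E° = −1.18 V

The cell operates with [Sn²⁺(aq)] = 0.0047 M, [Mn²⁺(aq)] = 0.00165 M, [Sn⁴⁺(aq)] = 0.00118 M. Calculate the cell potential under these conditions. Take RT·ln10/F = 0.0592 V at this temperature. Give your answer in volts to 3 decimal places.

Sn⁴⁺/Sn²⁺ is reduced (cathode, E° = +0.15 V) and Mn²⁺/Mn is oxidized (anode).
The standard potential is +0.15 − (−1.18) = +1.33 V and the balanced reaction transfers n = 2 electrons.
For the overall reaction Sn⁴⁺(aq) + Mn(s) → Sn²⁺(aq) + Mn²⁺(aq), Q = ([Sn²⁺(aq)]·[Mn²⁺(aq)]) / [Sn⁴⁺(aq)] = 0.00657, giving log Q = −2.182.
Applying E = E° − (RT ln10/nF)·log Q gives +1.33 − (0.0592/2)(−2.182) = +1.395 V.

+1.395 V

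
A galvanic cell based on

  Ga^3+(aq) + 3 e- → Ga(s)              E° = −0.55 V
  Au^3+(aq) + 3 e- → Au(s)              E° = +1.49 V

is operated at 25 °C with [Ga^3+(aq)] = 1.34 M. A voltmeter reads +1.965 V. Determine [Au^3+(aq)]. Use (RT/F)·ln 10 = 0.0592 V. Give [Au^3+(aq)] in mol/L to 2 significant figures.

Au³⁺/Au is the cathode (higher E°); E°cell = +1.49 − (−0.55) = +2.04 V with n = 3.
Since E = E° − (0.0592/n)·log Q, log Q = n(E° − E)/0.0592 = 3.801.
Balancing electrons gives Au^3+(aq) + Ga(s) → Au(s) + Ga^3+(aq); thus Q = [Ga^3+(aq)] / [Au^3+(aq)].
Solving for the unknown gives log [Au^3+(aq)] = −3.674, so [Au^3+(aq)] ≈ 0.00021 M.

0.00021 M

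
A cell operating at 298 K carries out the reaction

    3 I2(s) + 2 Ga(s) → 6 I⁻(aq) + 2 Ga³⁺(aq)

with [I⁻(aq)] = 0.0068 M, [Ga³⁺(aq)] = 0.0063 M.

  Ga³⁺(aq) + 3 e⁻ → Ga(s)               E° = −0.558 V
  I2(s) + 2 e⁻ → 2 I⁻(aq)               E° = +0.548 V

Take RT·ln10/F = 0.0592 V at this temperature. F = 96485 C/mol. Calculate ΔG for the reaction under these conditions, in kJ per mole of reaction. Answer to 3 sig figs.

The standard cell potential is +0.548 − (−0.558) = +1.106 V, with n = 6 electrons in the balanced equation.
Here Q = [I⁻(aq)]^6·[Ga³⁺(aq)]^2 = 3.92×10^−18 (log Q = −17.406), giving E = +1.106 − (0.0592/6)·(−17.406) = +1.2777 V.
Finally ΔG = −nFE = −(6)(96485 C/mol)(+1.2777 V) = −740 kJ/mol.

−740 kJ/mol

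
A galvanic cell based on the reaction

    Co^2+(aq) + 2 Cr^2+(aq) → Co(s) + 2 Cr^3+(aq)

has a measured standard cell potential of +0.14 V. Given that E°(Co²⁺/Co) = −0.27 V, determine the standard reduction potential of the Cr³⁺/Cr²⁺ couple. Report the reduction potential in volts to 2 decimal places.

−0.41 V

In the reaction as written the Co²⁺/Co couple is reduced (cathode) and Cr³⁺/Cr²⁺ is oxidized (anode), so E°cell = E°(Co²⁺/Co) − E°(Cr³⁺/Cr²⁺).
E°(Cr³⁺/Cr²⁺) = E°(cathode) − E°cell = −0.27 − (+0.14) = −0.41 V.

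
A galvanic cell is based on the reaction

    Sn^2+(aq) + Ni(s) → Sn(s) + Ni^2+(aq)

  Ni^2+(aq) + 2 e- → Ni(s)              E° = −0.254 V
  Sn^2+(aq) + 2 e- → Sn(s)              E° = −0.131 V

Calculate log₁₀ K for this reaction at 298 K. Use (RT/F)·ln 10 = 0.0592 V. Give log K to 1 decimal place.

log K = 4.2

The Sn²⁺/Sn couple is reduced (cathode); E°cell = −0.131 − (−0.254) = +0.123 V with n = 2.
At equilibrium E = 0, so log K = nE°cell / 0.0592 = (2)(+0.123) / 0.0592 = 4.2.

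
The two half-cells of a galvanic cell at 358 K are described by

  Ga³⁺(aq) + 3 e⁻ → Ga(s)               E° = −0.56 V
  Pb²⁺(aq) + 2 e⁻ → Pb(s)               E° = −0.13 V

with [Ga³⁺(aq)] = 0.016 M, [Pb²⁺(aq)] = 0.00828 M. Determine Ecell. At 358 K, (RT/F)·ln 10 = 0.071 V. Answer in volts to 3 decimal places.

Since E°(Pb²⁺/Pb) > E°(Ga³⁺/Ga), Pb²⁺/Pb serves as the cathode.
The standard potential is −0.13 − (−0.56) = +0.43 V and the balanced reaction transfers n = 6 electrons.
For the overall reaction 3 Pb²⁺(aq) + 2 Ga(s) → 3 Pb(s) + 2 Ga³⁺(aq), Q = [Ga³⁺(aq)]^2 / [Pb²⁺(aq)]^3 = 451, giving log Q = 2.654.
E = E° − (0.071/n)·log Q = +0.43 − (0.071/6)(2.654) = +0.399 V.

+0.399 V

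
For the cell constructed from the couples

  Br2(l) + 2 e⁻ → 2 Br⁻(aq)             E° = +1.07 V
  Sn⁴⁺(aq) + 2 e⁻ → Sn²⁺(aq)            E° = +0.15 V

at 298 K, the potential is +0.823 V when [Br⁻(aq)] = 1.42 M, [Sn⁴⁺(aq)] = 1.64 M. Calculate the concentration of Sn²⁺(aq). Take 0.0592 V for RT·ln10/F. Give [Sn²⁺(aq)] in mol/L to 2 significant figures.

0.0017 M

The Br₂/Br⁻ couple has the larger reduction potential, so it is the cathode: E°cell = +1.07 − (+0.15) = +0.92 V and n = 2.
Rearranging E = E° − (0.0592/n)·log Q gives log Q = 2(+0.92 − (+0.823))/0.0592 = 3.277.
For Br2(l) + Sn²⁺(aq) → 2 Br⁻(aq) + Sn⁴⁺(aq), the reaction quotient is Q = ([Br⁻(aq)]^2·[Sn⁴⁺(aq)]) / [Sn²⁺(aq)].
Isolating [Sn²⁺(aq)] in Q = 10^{3.277} yields log [Sn²⁺(aq)] = −2.758, i.e. 0.0017 M.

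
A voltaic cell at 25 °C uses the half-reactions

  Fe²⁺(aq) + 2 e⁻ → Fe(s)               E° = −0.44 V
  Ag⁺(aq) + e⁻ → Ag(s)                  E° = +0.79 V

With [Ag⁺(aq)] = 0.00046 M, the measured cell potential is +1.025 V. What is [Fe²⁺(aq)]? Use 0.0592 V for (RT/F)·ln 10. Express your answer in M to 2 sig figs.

1.8 M

Ag⁺/Ag is the cathode (higher E°); E°cell = +0.79 − (−0.44) = +1.23 V with n = 2.
From the Nernst equation, log Q = n(E° − E)/0.0592 = 2·(+1.23 − (+1.025))/0.0592 = 6.926.
For 2 Ag⁺(aq) + Fe(s) → 2 Ag(s) + Fe²⁺(aq), the reaction quotient is Q = [Fe²⁺(aq)] / [Ag⁺(aq)]^2.
Substituting the known concentrations and solving, log [Fe²⁺(aq)] = 0.252 and [Fe²⁺(aq)] = 1.8 M.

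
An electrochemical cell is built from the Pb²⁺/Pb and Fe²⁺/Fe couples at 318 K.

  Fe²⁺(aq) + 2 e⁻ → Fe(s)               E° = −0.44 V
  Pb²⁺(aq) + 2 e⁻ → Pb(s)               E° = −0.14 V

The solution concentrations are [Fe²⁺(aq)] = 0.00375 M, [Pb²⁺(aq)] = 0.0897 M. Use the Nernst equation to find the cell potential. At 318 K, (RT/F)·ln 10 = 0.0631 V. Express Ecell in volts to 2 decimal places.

Pb²⁺/Pb is reduced (cathode, E° = −0.14 V) and Fe²⁺/Fe is oxidized (anode).
E°cell = E°cat − E°an = −0.14 − (−0.44) = +0.30 V; n = 2.
Balancing gives Pb²⁺(aq) + Fe(s) → Pb(s) + Fe²⁺(aq); hence Q = [Fe²⁺(aq)] / [Pb²⁺(aq)] = 0.0418 (log Q = −1.379).
By the Nernst equation, E = +0.30 − (0.0631/2)·(−1.379) = +0.34 V.

+0.34 V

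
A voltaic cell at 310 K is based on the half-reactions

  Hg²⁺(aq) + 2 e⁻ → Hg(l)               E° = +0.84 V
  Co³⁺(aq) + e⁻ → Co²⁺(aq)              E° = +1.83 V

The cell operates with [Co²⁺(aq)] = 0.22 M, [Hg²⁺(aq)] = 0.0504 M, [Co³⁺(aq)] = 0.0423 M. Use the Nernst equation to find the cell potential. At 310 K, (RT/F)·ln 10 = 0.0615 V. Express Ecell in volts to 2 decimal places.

+0.99 V

Co³⁺/Co²⁺ is reduced (cathode, E° = +1.83 V) and Hg²⁺/Hg is oxidized (anode).
E°cell = +1.83 − (+0.84) = +0.99 V, with n = 2 electrons transferred.
The balanced reaction is 2 Co³⁺(aq) + Hg(l) → 2 Co²⁺(aq) + Hg²⁺(aq), so Q = ([Co²⁺(aq)]^2·[Hg²⁺(aq)]) / [Co³⁺(aq)]^2 = 1.36 and log Q = 0.135.
E = E° − (0.0615/n)·log Q = +0.99 − (0.0615/2)(0.135) = +0.99 V.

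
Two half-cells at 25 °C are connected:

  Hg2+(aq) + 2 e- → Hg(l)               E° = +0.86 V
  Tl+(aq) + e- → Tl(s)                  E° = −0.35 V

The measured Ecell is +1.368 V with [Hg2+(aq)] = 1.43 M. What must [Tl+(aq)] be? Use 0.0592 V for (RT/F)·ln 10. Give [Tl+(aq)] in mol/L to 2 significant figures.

Hg²⁺/Hg is the cathode (higher E°); E°cell = +0.86 − (−0.35) = +1.21 V with n = 2.
From the Nernst equation, log Q = n(E° − E)/0.0592 = 2·(+1.21 − (+1.368))/0.0592 = −5.338.
The balanced reaction is Hg2+(aq) + 2 Tl(s) → Hg(l) + 2 Tl+(aq), so Q = [Tl+(aq)]^2 / [Hg2+(aq)].
Substituting the known concentrations and solving, log [Tl+(aq)] = −2.591 and [Tl+(aq)] = 0.0026 M.

0.0026 M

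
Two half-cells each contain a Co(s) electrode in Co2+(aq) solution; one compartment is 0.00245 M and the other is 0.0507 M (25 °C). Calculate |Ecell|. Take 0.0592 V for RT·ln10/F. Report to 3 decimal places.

0.039 V

For a concentration cell E°cell = 0, since both electrodes use the same couple.
The compartment with the higher Co2+(aq) concentration (0.0507 M) acts as the cathode; ions are reduced there and produced at the dilute (0.00245 M) anode.
With n = 2, Ecell = −(0.0592/2)·log([dilute]/[conc]) = −(0.0592/2)·log(0.00245/0.0507) = +0.039 V.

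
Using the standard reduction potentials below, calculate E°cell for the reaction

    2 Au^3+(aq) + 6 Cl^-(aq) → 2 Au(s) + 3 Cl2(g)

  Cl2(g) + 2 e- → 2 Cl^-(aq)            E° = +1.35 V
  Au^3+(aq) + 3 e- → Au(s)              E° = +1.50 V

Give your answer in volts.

In the reaction as written, Au^3+(aq) is reduced (cathode) and Cl2(g) is produced by oxidation at the anode.
E°cell = E°(cathode) − E°(anode) = +1.50 − (+1.35) = +0.15 V.

+0.15 V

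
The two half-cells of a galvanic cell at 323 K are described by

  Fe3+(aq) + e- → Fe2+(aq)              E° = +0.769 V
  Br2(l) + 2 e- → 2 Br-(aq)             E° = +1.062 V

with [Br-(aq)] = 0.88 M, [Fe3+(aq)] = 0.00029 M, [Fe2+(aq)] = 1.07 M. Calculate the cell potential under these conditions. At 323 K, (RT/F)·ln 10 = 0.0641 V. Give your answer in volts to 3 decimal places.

Since E°(Br₂/Br⁻) > E°(Fe³⁺/Fe²⁺), Br₂/Br⁻ serves as the cathode.
E°cell = E°cat − E°an = +1.062 − (+0.769) = +0.293 V; n = 2.
Balancing gives Br2(l) + 2 Fe2+(aq) → 2 Br-(aq) + 2 Fe3+(aq); hence Q = ([Br-(aq)]^2·[Fe3+(aq)]^2) / [Fe2+(aq)]^2 = 5.69×10^−8 (log Q = −7.245).
By the Nernst equation, E = +0.293 − (0.0641/2)·(−7.245) = +0.525 V.

+0.525 V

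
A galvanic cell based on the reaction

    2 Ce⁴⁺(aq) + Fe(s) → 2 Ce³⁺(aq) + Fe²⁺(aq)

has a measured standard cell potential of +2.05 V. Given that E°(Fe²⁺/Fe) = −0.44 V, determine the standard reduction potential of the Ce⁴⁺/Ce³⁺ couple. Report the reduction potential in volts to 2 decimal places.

+1.61 V

In the reaction as written the Ce⁴⁺/Ce³⁺ couple is reduced (cathode) and Fe²⁺/Fe is oxidized (anode), so E°cell = E°(Ce⁴⁺/Ce³⁺) − E°(Fe²⁺/Fe).
E°(Ce⁴⁺/Ce³⁺) = E°cell + E°(anode) = +2.05 + (−0.44) = +1.61 V.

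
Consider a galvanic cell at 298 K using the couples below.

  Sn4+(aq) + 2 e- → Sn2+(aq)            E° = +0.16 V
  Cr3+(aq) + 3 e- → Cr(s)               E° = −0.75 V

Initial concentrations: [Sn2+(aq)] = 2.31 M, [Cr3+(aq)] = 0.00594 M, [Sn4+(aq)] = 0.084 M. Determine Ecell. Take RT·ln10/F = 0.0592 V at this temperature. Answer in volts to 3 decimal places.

+0.911 V

Since E°(Sn⁴⁺/Sn²⁺) > E°(Cr³⁺/Cr), Sn⁴⁺/Sn²⁺ serves as the cathode.
E°cell = E°cat − E°an = +0.16 − (−0.75) = +0.91 V; n = 6.
The balanced reaction is 3 Sn4+(aq) + 2 Cr(s) → 3 Sn2+(aq) + 2 Cr3+(aq), so Q = ([Sn2+(aq)]^3·[Cr3+(aq)]^2) / [Sn4+(aq)]^3 = 0.734 and log Q = −0.134.
E = E° − (0.0592/n)·log Q = +0.91 − (0.0592/6)(−0.134) = +0.911 V.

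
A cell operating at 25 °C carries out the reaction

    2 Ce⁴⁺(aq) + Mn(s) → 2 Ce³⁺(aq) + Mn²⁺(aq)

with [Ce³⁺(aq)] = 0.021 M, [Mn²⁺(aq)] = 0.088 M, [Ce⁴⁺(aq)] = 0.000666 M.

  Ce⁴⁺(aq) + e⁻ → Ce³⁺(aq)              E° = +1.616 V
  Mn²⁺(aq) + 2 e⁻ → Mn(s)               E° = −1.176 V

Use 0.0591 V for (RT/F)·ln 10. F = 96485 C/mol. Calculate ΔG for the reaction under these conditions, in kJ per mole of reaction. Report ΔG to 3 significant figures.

−528 kJ/mol

E°cell = +1.616 − (−1.176) = +2.792 V; the balanced reaction transfers n = 2 electrons.
Here Q = ([Ce³⁺(aq)]^2·[Mn²⁺(aq)]) / [Ce⁴⁺(aq)]^2 = 87.5 (log Q = 1.942), giving E = +2.792 − (0.0591/2)·(1.942) = +2.7346 V.
ΔG = −nFE = −(2)(96485)(+2.7346) J/mol = −528 kJ/mol.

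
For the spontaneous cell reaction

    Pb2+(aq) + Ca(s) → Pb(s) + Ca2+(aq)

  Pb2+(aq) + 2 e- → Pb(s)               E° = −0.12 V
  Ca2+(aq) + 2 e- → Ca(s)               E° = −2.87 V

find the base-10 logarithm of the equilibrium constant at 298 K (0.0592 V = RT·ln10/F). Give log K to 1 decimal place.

log K = 92.9

The Pb²⁺/Pb couple is reduced (cathode); E°cell = −0.12 − (−2.87) = +2.75 V with n = 2.
At equilibrium E = 0, so log K = nE°cell / 0.0592 = (2)(+2.75) / 0.0592 = 92.9.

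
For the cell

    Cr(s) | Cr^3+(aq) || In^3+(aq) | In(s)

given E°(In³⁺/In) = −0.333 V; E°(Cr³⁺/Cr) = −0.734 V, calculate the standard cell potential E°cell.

+0.401 V

By convention the left-hand electrode in cell notation is the anode (oxidation) and the right-hand electrode is the cathode (reduction).
E°cell = E°(right) − E°(left) = −0.333 − (−0.734) = +0.401 V.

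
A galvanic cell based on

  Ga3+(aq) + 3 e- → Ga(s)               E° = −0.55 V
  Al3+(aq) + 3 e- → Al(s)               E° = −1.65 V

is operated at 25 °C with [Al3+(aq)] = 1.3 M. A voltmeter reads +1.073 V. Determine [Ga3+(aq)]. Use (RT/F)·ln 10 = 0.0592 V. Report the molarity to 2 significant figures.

The Ga³⁺/Ga couple has the larger reduction potential, so it is the cathode: E°cell = −0.55 − (−1.65) = +1.10 V and n = 3.
From the Nernst equation, log Q = n(E° − E)/0.0592 = 3·(+1.10 − (+1.073))/0.0592 = 1.368.
Balancing electrons gives Ga3+(aq) + Al(s) → Ga(s) + Al3+(aq); thus Q = [Al3+(aq)] / [Ga3+(aq)].
Isolating [Ga3+(aq)] in Q = 10^{1.368} yields log [Ga3+(aq)] = −1.254, i.e. 0.056 M.

0.056 M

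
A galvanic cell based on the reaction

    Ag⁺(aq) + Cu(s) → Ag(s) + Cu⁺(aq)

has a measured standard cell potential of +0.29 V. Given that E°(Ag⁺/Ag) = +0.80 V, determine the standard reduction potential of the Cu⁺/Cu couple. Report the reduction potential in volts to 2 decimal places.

+0.51 V

In the reaction as written the Ag⁺/Ag couple is reduced (cathode) and Cu⁺/Cu is oxidized (anode), so E°cell = E°(Ag⁺/Ag) − E°(Cu⁺/Cu).
E°(Cu⁺/Cu) = E°(cathode) − E°cell = +0.80 − (+0.29) = +0.51 V.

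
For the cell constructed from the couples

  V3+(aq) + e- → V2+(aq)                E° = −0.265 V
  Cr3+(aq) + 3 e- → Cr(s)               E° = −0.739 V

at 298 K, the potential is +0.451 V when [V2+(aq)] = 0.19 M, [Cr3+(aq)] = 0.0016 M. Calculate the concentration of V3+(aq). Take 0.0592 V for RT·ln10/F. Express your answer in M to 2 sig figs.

The V³⁺/V²⁺ couple has the larger reduction potential, so it is the cathode: E°cell = −0.265 − (−0.739) = +0.474 V and n = 3.
Since E = E° − (0.0592/n)·log Q, log Q = n(E° − E)/0.0592 = 1.166.
Balancing electrons gives 3 V3+(aq) + Cr(s) → 3 V2+(aq) + Cr3+(aq); thus Q = ([V2+(aq)]^3·[Cr3+(aq)]) / [V3+(aq)]^3.
Isolating [V3+(aq)] in Q = 10^{1.166} yields log [V3+(aq)] = −2.042, i.e. 0.0091 M.

0.0091 M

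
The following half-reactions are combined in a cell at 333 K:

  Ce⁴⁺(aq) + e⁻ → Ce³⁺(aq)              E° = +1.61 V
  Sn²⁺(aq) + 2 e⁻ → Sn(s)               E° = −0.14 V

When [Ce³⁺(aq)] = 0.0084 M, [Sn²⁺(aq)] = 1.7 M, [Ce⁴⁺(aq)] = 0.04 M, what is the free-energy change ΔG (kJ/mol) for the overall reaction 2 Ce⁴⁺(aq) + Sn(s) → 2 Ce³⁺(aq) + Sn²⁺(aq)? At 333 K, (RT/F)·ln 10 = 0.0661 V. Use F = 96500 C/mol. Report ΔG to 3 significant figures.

E°cell = +1.61 − (−0.14) = +1.75 V; the balanced reaction transfers n = 2 electrons.
The reaction quotient is ([Ce³⁺(aq)]^2·[Sn²⁺(aq)]) / [Ce⁴⁺(aq)]^2 = 0.075; by Nernst, E = +1.75 − (0.0661/2)(−1.125) = +1.7872 V.
Then ΔG = −nFE = −2 × 96500 × +1.7872 J/mol = −345 kJ/mol.

−345 kJ/mol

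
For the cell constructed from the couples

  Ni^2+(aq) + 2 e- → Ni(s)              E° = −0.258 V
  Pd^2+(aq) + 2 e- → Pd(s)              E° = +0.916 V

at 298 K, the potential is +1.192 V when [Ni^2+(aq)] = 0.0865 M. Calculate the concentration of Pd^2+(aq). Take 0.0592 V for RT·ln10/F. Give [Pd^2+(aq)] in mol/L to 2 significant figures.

0.35 M

The Pd²⁺/Pd couple has the larger reduction potential, so it is the cathode: E°cell = +0.916 − (−0.258) = +1.174 V and n = 2.
Rearranging E = E° − (0.0592/n)·log Q gives log Q = 2(+1.174 − (+1.192))/0.0592 = −0.608.
For Pd^2+(aq) + Ni(s) → Pd(s) + Ni^2+(aq), the reaction quotient is Q = [Ni^2+(aq)] / [Pd^2+(aq)].
Isolating [Pd^2+(aq)] in Q = 10^{−0.608} yields log [Pd^2+(aq)] = −0.455, i.e. 0.35 M.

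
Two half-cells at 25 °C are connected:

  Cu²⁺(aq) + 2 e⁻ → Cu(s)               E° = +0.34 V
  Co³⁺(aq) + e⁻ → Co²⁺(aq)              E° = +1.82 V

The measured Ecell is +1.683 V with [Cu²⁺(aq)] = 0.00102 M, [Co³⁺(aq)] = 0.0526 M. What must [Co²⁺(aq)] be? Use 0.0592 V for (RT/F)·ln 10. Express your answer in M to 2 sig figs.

0.00061 M

The Co³⁺/Co²⁺ couple has the larger reduction potential, so it is the cathode: E°cell = +1.82 − (+0.34) = +1.48 V and n = 2.
Rearranging E = E° − (0.0592/n)·log Q gives log Q = 2(+1.48 − (+1.683))/0.0592 = −6.858.
Balancing electrons gives 2 Co³⁺(aq) + Cu(s) → 2 Co²⁺(aq) + Cu²⁺(aq); thus Q = ([Co²⁺(aq)]^2·[Cu²⁺(aq)]) / [Co³⁺(aq)]^2.
Isolating [Co²⁺(aq)] in Q = 10^{−6.858} yields log [Co²⁺(aq)] = −3.212, i.e. 0.00061 M.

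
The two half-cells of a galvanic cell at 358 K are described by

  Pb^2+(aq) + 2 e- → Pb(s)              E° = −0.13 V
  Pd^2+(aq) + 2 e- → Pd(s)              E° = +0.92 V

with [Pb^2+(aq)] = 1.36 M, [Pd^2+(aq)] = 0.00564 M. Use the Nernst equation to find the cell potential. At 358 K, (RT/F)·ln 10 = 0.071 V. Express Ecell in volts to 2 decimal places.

+0.97 V

Pd²⁺/Pd is reduced (cathode, E° = +0.92 V) and Pb²⁺/Pb is oxidized (anode).
The standard potential is +0.92 − (−0.13) = +1.05 V and the balanced reaction transfers n = 2 electrons.
For the overall reaction Pd^2+(aq) + Pb(s) → Pd(s) + Pb^2+(aq), Q = [Pb^2+(aq)] / [Pd^2+(aq)] = 241, giving log Q = 2.382.
Applying E = E° − (RT ln10/nF)·log Q gives +1.05 − (0.071/2)(2.382) = +0.97 V.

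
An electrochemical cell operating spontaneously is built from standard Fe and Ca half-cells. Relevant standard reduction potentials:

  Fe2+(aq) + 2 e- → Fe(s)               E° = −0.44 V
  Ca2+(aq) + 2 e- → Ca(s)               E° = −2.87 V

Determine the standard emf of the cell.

+2.43 V

The Fe²⁺/Fe couple has the higher E°, so Fe ion is reduced (cathode) and Ca is oxidized (anode).
E°cell = E°(cathode) − E°(anode) = −0.44 − (−2.87) = +2.43 V.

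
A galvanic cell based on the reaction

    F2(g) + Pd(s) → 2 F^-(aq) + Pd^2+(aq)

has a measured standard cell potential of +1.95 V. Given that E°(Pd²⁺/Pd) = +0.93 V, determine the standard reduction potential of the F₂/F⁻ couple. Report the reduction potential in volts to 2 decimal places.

+2.88 V

In the reaction as written the F₂/F⁻ couple is reduced (cathode) and Pd²⁺/Pd is oxidized (anode), so E°cell = E°(F₂/F⁻) − E°(Pd²⁺/Pd).
E°(F₂/F⁻) = E°cell + E°(anode) = +1.95 + (+0.93) = +2.88 V.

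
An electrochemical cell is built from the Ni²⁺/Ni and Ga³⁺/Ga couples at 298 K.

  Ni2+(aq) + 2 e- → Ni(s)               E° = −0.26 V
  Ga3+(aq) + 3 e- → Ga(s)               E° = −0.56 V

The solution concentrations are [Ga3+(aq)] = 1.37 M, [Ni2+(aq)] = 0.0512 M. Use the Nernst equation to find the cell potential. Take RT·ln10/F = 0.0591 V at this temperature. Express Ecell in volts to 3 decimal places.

Since E°(Ni²⁺/Ni) > E°(Ga³⁺/Ga), Ni²⁺/Ni serves as the cathode.
The standard potential is −0.26 − (−0.56) = +0.30 V and the balanced reaction transfers n = 6 electrons.
Balancing gives 3 Ni2+(aq) + 2 Ga(s) → 3 Ni(s) + 2 Ga3+(aq); hence Q = [Ga3+(aq)]^2 / [Ni2+(aq)]^3 = 1.4×10^4 (log Q = 4.146).
By the Nernst equation, E = +0.30 − (0.0591/6)·(4.146) = +0.259 V.

+0.259 V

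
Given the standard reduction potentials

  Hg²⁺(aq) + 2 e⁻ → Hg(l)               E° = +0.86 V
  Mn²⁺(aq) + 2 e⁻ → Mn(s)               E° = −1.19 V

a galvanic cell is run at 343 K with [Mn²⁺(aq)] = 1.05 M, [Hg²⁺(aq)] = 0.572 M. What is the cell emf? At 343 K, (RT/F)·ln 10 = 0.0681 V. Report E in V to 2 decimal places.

+2.04 V

Hg²⁺/Hg is reduced (cathode, E° = +0.86 V) and Mn²⁺/Mn is oxidized (anode).
E°cell = +0.86 − (−1.19) = +2.05 V, with n = 2 electrons transferred.
Balancing gives Hg²⁺(aq) + Mn(s) → Hg(l) + Mn²⁺(aq); hence Q = [Mn²⁺(aq)] / [Hg²⁺(aq)] = 1.84 (log Q = 0.264).
By the Nernst equation, E = +2.05 − (0.0681/2)·(0.264) = +2.04 V.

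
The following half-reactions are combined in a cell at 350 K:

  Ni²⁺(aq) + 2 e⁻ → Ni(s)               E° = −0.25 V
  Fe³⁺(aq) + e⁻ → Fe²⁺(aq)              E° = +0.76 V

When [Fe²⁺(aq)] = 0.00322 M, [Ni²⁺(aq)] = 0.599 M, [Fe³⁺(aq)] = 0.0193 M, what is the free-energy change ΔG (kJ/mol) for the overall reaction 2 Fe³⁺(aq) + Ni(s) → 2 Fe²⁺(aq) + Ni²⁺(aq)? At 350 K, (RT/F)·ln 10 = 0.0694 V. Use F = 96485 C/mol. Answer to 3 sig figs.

−207 kJ/mol

The standard cell potential is +0.76 − (−0.25) = +1.01 V, with n = 2 electrons in the balanced equation.
The reaction quotient is ([Fe²⁺(aq)]^2·[Ni²⁺(aq)]) / [Fe³⁺(aq)]^2 = 0.0167; by Nernst, E = +1.01 − (0.0694/2)(−1.778) = +1.0717 V.
Finally ΔG = −nFE = −(2)(96485 C/mol)(+1.0717 V) = −207 kJ/mol.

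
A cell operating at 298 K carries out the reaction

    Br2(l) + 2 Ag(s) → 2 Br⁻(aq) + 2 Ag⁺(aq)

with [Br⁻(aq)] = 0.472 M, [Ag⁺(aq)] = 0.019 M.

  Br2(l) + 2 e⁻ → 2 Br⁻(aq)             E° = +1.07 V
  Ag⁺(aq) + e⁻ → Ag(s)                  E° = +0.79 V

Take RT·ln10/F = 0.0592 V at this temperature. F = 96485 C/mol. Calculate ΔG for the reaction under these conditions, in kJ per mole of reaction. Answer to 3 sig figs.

−77.4 kJ/mol

E°cell = +1.07 − (+0.79) = +0.28 V; the balanced reaction transfers n = 2 electrons.
The reaction quotient is [Br⁻(aq)]^2·[Ag⁺(aq)]^2 = 8.04×10^−5; by Nernst, E = +0.28 − (0.0592/2)(−4.095) = +0.4012 V.
ΔG = −nFE = −(2)(96485)(+0.4012) J/mol = −77.4 kJ/mol.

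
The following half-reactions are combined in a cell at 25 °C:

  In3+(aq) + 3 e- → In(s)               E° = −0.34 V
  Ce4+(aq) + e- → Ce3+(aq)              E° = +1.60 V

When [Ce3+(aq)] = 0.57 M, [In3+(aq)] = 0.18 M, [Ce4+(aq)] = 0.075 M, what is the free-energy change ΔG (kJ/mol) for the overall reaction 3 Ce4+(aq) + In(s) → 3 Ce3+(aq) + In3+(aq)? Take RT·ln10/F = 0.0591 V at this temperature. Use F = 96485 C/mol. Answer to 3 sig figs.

With Ce⁴⁺/Ce³⁺ reduced at the cathode, E°cell = +1.60 − (−0.34) = +1.94 V and n = 3.
Q = ([Ce3+(aq)]^3·[In3+(aq)]) / [Ce4+(aq)]^3 = 79, so log Q = 1.898 and E = +1.94 − (0.0591/3)(1.898) = +1.9026 V.
Finally ΔG = −nFE = −(3)(96485 C/mol)(+1.9026 V) = −551 kJ/mol.

−551 kJ/mol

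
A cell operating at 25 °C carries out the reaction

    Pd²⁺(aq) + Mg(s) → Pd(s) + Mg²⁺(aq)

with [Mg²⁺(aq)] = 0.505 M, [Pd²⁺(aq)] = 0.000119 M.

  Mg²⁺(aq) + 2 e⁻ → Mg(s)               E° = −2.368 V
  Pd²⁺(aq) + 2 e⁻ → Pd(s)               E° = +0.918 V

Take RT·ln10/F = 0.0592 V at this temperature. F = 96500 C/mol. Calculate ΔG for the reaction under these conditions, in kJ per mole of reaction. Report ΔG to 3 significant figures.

−613 kJ/mol

E°cell = +0.918 − (−2.368) = +3.286 V; the balanced reaction transfers n = 2 electrons.
The reaction quotient is [Mg²⁺(aq)] / [Pd²⁺(aq)] = 4.24×10^3; by Nernst, E = +3.286 − (0.0592/2)(3.628) = +3.1786 V.
ΔG = −nFE = −(2)(96500)(+3.1786) J/mol = −613 kJ/mol.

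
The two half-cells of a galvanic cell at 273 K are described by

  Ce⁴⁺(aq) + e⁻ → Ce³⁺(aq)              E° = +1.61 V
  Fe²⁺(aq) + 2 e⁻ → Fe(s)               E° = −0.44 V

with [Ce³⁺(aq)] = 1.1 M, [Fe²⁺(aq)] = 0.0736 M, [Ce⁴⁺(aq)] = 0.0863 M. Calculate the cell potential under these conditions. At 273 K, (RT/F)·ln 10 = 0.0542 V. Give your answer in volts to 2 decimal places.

Ce⁴⁺/Ce³⁺ is reduced (cathode, E° = +1.61 V) and Fe²⁺/Fe is oxidized (anode).
The standard potential is +1.61 − (−0.44) = +2.05 V and the balanced reaction transfers n = 2 electrons.
For the overall reaction 2 Ce⁴⁺(aq) + Fe(s) → 2 Ce³⁺(aq) + Fe²⁺(aq), Q = ([Ce³⁺(aq)]^2·[Fe²⁺(aq)]) / [Ce⁴⁺(aq)]^2 = 12, giving log Q = 1.078.
Applying E = E° − (RT ln10/nF)·log Q gives +2.05 − (0.0542/2)(1.078) = +2.02 V.

+2.02 V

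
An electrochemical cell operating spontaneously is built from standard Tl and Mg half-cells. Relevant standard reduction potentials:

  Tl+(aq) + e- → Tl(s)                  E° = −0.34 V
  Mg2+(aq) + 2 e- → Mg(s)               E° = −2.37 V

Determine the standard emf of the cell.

Of the two couples in this cell, the one with the more positive reduction potential is reduced at the cathode: here that is Tl⁺/Tl (−0.34 V); Mg²⁺/Mg (−2.37 V) is the anode.
E°cell = E°(cathode) − E°(anode) = −0.34 − (−2.37) = +2.03 V.

+2.03 V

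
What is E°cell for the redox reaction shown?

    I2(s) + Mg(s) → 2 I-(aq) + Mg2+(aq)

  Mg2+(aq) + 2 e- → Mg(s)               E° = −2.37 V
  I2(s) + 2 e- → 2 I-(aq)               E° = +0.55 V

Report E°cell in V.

In the reaction as written, I2(s) is reduced (cathode) and Mg2+(aq) is produced by oxidation at the anode.
E°cell = E°(cathode) − E°(anode) = +0.55 − (−2.37) = +2.92 V.

+2.92 V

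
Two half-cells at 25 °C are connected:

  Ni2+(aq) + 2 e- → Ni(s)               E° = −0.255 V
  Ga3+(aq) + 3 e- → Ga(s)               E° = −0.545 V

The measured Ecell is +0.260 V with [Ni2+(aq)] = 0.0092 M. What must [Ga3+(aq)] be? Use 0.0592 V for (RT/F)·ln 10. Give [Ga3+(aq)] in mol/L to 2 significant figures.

Ni²⁺/Ni is the cathode (higher E°); E°cell = −0.255 − (−0.545) = +0.290 V with n = 6.
Since E = E° − (0.0592/n)·log Q, log Q = n(E° − E)/0.0592 = 3.041.
The balanced reaction is 3 Ni2+(aq) + 2 Ga(s) → 3 Ni(s) + 2 Ga3+(aq), so Q = [Ga3+(aq)]^2 / [Ni2+(aq)]^3.
Isolating [Ga3+(aq)] in Q = 10^{3.041} yields log [Ga3+(aq)] = −1.534, i.e. 0.029 M.

0.029 M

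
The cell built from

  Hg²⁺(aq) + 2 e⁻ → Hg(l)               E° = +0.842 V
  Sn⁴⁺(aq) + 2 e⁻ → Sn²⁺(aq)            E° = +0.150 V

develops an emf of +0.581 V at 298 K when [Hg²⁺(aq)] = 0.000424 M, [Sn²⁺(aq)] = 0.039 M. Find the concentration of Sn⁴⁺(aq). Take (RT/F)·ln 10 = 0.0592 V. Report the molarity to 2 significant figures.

0.093 M

Hg²⁺/Hg is the cathode (higher E°); E°cell = +0.842 − (+0.150) = +0.692 V with n = 2.
Since E = E° − (0.0592/n)·log Q, log Q = n(E° − E)/0.0592 = 3.750.
For Hg²⁺(aq) + Sn²⁺(aq) → Hg(l) + Sn⁴⁺(aq), the reaction quotient is Q = [Sn⁴⁺(aq)] / ([Hg²⁺(aq)]·[Sn²⁺(aq)]).
Solving for the unknown gives log [Sn⁴⁺(aq)] = −1.032, so [Sn⁴⁺(aq)] ≈ 0.093 M.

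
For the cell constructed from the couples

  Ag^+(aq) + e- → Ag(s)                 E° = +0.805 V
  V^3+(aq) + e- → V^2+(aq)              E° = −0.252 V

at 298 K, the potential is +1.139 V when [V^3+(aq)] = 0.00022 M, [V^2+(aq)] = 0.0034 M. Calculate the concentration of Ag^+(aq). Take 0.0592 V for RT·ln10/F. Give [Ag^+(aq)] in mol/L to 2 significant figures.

1.6 M

With Ag⁺/Ag at the cathode and V³⁺/V²⁺ at the anode, E°cell = +0.805 − (−0.252) = +1.057 V (n = 1).
From the Nernst equation, log Q = n(E° − E)/0.0592 = 1·(+1.057 − (+1.139))/0.0592 = −1.385.
The balanced reaction is Ag^+(aq) + V^2+(aq) → Ag(s) + V^3+(aq), so Q = [V^3+(aq)] / ([Ag^+(aq)]·[V^2+(aq)]).
Solving for the unknown gives log [Ag^+(aq)] = 0.196, so [Ag^+(aq)] ≈ 1.6 M.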